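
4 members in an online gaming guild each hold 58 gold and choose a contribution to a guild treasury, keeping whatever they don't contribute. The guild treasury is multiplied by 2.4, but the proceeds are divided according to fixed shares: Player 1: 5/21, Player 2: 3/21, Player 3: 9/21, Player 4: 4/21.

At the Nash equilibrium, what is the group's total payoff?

313.20 gold

Player j's private return per contributed unit is 2.4 × (j's share). Contributing is weakly dominant for j when that share is at least 1/2.4 = 0.4167, and contributing 0 is dominant otherwise.
Only Player 3 (9/21) clears that bar, contributing 58; the remaining 3 contribute 0. Total contributed: 58.
The guild treasury pays out 2.4 × 58 = 139.20 in total (split across the unequal shares, but the aggregate is all that matters for the group sum).
The 3 free-riders keep 58 each, adding 174. Group total = 174 + 139.20 = 313.20.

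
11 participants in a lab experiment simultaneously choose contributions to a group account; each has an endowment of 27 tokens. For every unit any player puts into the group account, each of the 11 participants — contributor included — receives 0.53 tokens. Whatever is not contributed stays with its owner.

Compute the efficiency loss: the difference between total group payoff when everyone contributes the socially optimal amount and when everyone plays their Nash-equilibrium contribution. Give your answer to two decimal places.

The private return per contributed unit is 0.53 < 1, so contributing 0 is dominant for every player. At the Nash equilibrium everyone keeps their 27, and the group total is 11 × 27 = 297.
Each contributed unit returns 5.830 to the group as a whole (0.53 to each of 11 players), which exceeds 1, so the social optimum is full contribution: group total = 5.830 × 297 = 1731.51.
Efficiency loss = 1731.51 − 297 = 1434.51.

1434.51 tokens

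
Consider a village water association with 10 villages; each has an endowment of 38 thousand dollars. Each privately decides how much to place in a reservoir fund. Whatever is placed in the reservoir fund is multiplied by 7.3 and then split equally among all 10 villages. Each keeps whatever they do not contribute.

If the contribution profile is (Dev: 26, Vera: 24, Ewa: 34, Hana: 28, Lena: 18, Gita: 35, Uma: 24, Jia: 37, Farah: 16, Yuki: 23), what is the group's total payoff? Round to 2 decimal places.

Total contributed: 26 + 24 + 34 + 28 + 18 + 35 + 24 + 37 + 16 + 23 = 265; total kept: 10 × 38 − 265 = 115.
The reservoir fund pays out 7.3 × 265 = 1934.50 in aggregate.
Group total = 115 + 1934.50 = 2049.50.

2049.50 thousand dollars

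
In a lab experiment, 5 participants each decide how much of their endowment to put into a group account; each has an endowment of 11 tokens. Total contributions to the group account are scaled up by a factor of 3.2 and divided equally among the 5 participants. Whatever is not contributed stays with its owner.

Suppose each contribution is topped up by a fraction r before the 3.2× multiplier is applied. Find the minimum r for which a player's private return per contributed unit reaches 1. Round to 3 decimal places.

0.563

With matching at rate r, one contributed unit becomes (1 + r) in the group account and returns 3.2 × (1 + r) / 5 to the contributor.
Setting this equal to 1: 1 + r = 5/3.2 = 1.5625.
So the minimum matching rate is r = 1.5625 − 1 = 0.563.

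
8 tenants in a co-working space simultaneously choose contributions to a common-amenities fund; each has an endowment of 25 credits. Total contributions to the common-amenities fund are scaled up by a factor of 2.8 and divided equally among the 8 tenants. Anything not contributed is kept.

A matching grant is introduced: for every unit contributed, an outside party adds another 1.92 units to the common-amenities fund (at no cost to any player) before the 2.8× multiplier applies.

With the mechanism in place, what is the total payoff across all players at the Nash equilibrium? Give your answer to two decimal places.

Under the mechanism each unit contributed yields 2.8 × 2.92 / 8 = 1.0220 back to its contributor per unit of net cost, which exceeds 1, making full contribution the dominant choice for everyone.
At the Nash equilibrium everyone contributes 25. Group total payoff = 2.8 × 2.92 × 200 = 1635.20.

1635.20 credits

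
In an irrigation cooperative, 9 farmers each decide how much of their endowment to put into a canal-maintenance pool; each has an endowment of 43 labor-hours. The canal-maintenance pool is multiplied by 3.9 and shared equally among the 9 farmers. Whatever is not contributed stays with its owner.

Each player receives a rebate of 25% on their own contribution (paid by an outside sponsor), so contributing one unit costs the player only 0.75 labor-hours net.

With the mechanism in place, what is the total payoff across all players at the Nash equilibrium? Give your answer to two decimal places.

387.00 labor-hours

The effective private return is (3.9/9) / 0.75 = 0.5778, which is still under 1, so the mechanism doesn't change anyone's dominant strategy: zero contribution.
At the Nash equilibrium no one contributes; group total payoff = 9 × 43 = 387.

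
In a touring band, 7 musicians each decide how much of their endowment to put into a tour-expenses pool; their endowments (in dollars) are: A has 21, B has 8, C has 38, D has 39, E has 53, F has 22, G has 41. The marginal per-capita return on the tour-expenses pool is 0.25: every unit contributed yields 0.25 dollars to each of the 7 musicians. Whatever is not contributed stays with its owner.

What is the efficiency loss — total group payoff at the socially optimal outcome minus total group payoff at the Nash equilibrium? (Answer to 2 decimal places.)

166.50 dollars

The private return per contributed unit is 0.25 < 1 for everyone, so the Nash equilibrium is zero contribution and the group total is Σ E_j = 21 + 8 + 38 + 39 + 53 + 22 + 41 = 222.
Each contributed unit returns 1.750 to the group, so the social optimum is full contribution by everyone: group total = 1.750 × 222 = 388.50.
Efficiency loss = (1.750 − 1) × 222 = 166.50.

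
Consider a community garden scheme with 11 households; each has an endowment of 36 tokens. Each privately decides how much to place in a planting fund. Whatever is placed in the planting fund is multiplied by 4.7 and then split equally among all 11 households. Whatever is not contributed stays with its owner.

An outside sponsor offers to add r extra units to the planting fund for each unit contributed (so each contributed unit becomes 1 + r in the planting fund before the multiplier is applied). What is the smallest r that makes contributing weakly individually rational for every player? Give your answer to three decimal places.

With matching at rate r, one contributed unit becomes (1 + r) in the planting fund and returns 4.7 × (1 + r) / 11 to the contributor.
Setting this equal to 1: 1 + r = 11/4.7 = 2.3404.
So the minimum matching rate is r = 2.3404 − 1 = 1.340.

1.340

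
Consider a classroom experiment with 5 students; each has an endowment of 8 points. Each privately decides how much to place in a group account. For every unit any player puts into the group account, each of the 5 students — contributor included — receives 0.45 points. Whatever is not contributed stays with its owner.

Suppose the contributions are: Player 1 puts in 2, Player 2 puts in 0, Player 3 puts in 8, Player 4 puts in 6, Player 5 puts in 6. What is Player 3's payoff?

9.90 points

Total contributed: 2 + 0 + 8 + 6 + 6 = 22.
Each receives 0.45 × 22 = 9.90 from the group account.
Player 3 keeps 8 − 8 = 0, so Player 3's payoff is 0 + 9.90 = 9.90.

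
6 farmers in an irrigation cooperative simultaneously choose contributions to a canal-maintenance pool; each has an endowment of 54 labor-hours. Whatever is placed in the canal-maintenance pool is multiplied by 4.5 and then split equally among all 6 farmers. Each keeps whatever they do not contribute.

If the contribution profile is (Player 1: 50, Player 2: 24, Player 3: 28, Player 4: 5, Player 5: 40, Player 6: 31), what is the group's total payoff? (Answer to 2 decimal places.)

Total contributed: 50 + 24 + 28 + 5 + 40 + 31 = 178; total kept: 6 × 54 − 178 = 146.
The canal-maintenance pool pays out 4.5 × 178 = 801.00 in aggregate.
Group total = 146 + 801.00 = 947.00.

947.00 labor-hours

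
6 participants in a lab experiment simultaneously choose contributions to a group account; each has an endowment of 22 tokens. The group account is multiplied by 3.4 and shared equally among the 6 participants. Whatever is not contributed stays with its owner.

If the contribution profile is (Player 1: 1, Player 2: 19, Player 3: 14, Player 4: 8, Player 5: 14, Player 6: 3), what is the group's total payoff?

Total contributed: 1 + 19 + 14 + 8 + 14 + 3 = 59; total kept: 6 × 22 − 59 = 73.
The group account pays out 3.4 × 59 = 200.60 in aggregate.
Group total = 73 + 200.60 = 273.60.

273.60 tokens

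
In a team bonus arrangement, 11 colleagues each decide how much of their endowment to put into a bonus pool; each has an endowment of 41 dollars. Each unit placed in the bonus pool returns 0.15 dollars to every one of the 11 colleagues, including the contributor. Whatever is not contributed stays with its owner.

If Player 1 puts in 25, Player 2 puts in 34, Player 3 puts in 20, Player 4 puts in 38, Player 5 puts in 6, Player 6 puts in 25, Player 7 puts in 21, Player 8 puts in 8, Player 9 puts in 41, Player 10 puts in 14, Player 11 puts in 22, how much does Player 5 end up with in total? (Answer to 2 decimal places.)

Total contributed: 25 + 34 + 20 + 38 + 6 + 25 + 21 + 8 + 41 + 14 + 22 = 254.
Each receives 0.15 × 254 = 38.10 from the bonus pool.
Player 5 keeps 41 − 6 = 35, so Player 5's payoff is 35 + 38.10 = 73.10.

73.10 dollars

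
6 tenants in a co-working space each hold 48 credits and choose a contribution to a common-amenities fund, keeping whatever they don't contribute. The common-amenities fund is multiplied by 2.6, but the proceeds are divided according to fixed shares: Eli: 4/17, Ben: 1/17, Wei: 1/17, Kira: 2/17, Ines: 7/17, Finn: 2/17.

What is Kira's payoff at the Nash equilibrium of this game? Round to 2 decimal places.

62.68 credits

Each unit j contributes comes back to j as 2.6 × (j's share), so j prefers to contribute only if that share exceeds 1/2.6 = 0.3846; otherwise keeping the unit dominates.
Only Ines (7/17) clears that bar, contributing 48; the remaining 5 contribute 0. Total contributed: 48.
Kira keeps 48 and receives 2.6 × 48 × 2/17 = 14.68 from the common-amenities fund, for a payoff of 62.68.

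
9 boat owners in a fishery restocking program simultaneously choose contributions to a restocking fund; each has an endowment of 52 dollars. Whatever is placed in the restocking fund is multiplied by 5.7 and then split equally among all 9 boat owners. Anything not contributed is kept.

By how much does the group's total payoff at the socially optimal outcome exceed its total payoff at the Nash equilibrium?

2199.60 dollars

Each contributed unit returns 5.7/9 = 0.6333 to its contributor — below 1 — so contributing 0 is dominant for every player. At the Nash equilibrium everyone keeps their 52, and the group total is 9 × 52 = 468.
Each contributed unit returns 5.700 to the group as a whole (0.6333 to each of 9 players), which exceeds 1, so the social optimum is full contribution: group total = 5.700 × 468 = 2667.60.
Efficiency loss = 2667.60 − 468 = 2199.60.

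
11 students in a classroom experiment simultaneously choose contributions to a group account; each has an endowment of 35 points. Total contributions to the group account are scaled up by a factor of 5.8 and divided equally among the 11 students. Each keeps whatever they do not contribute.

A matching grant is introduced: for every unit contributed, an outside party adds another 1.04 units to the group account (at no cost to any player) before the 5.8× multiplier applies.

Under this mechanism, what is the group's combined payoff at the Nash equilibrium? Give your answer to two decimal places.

4555.32 points

With the mechanism, a contributed unit returns 5.8 × 2.04 / 11 = 1.0756 per unit of net cost to the contributor — now above 1 — so contributing fully is weakly dominant for every player.
At the Nash equilibrium everyone contributes 35. Group total payoff = 5.8 × 2.04 × 385 = 4555.32.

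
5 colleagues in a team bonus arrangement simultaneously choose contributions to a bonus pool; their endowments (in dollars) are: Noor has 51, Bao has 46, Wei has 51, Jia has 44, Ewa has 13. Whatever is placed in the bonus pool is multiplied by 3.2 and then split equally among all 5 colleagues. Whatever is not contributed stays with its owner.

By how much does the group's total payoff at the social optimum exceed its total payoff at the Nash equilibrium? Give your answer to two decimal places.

451.00 dollars

The private return per contributed unit is 3.2/5 = 0.6400 < 1 for every player regardless of endowment, so the Nash equilibrium is zero contribution and the group total is Σ E_j = 51 + 46 + 51 + 44 + 13 = 205.
Each contributed unit returns 3.200 to the group, so the social optimum is full contribution by everyone: group total = 3.200 × 205 = 656.00.
Efficiency loss = (3.200 − 1) × 205 = 451.00.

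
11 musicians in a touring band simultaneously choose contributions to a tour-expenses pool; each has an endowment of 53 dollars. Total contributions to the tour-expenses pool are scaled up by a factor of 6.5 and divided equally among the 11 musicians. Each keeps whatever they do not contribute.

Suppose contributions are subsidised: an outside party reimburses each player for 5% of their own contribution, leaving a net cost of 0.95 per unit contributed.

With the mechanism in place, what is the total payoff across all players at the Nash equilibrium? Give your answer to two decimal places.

The effective private return is (6.5/11) / 0.95 = 0.6220, which is still under 1, so the mechanism doesn't change anyone's dominant strategy: zero contribution.
At the Nash equilibrium no one contributes; group total payoff = 11 × 53 = 583.

583.00 dollars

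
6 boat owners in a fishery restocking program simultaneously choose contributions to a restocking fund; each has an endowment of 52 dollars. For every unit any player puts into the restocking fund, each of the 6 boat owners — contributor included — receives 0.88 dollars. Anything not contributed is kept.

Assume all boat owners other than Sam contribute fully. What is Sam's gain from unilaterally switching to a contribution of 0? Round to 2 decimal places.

6.24 dollars

Switching from a contribution of 52 to 0 lets Sam keep an extra 52 dollars, but lowers the restocking fund by 52, which costs Sam their own share of that drop: 0.88 × 52 = 45.76.
Net gain = 52 − 45.76 = 6.24. The private return per contributed unit (0.88) is below 1, so free-riding is indeed the best response regardless of what the others do.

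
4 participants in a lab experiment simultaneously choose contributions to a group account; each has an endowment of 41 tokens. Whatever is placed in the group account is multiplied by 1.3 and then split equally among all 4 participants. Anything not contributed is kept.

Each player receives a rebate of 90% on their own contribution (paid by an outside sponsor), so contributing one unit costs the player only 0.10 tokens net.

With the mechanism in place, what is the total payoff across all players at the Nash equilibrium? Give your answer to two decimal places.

With the mechanism, a contributed unit returns (1.3/4) / 0.10 = 3.2500 per unit of net cost to the contributor — now above 1 — so contributing fully is weakly dominant for every player.
At the Nash equilibrium everyone contributes 41. Group total payoff = 4 × (41 × 0.90 + 1.3 × 41) = 360.80.

360.80 tokens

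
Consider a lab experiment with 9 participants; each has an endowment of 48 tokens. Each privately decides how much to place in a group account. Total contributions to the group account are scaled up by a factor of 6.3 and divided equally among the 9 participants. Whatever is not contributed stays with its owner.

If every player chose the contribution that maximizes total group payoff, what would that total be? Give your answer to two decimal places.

Each contributed unit returns 6.300 to the group as a whole (0.7000 to each of 9 players), which exceeds 1, so the social optimum is full contribution: group total = 6.300 × 432 = 2721.60.

2721.60 tokens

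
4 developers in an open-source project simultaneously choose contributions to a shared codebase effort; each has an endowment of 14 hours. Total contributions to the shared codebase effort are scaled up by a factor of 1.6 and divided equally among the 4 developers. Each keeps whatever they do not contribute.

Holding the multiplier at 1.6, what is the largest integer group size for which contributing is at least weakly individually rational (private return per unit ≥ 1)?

Private return per unit is 1.6/(group size), which is ≥ 1 whenever the group size is ≤ 1.6.
The largest such integer is 1.

1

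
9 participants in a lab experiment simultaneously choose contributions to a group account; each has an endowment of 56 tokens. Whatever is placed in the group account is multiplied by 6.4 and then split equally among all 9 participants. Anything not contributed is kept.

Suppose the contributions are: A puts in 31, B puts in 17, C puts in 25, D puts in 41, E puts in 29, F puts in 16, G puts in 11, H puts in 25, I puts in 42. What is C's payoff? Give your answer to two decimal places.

199.53 tokens

Total contributed: 31 + 17 + 25 + 41 + 29 + 16 + 11 + 25 + 42 = 237.
Each receives 6.4 × 237 / 9 = 168.53 from the group account.
C keeps 56 − 25 = 31, so C's payoff is 31 + 168.53 = 199.53.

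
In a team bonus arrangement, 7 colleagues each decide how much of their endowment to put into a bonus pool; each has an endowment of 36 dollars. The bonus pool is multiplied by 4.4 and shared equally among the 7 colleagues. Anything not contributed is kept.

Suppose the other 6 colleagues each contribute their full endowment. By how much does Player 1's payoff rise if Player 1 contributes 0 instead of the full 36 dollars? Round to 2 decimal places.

13.37 dollars

Switching from a contribution of 36 to 0 lets Player 1 keep an extra 36 dollars, but lowers the bonus pool by 36, which costs Player 1 their own share of that drop: 4.4/7 × 36 = 22.63.
Net gain = 36 − 22.63 = 13.37. The private return per contributed unit (0.6286) is below 1, so free-riding is indeed the best response regardless of what the others do.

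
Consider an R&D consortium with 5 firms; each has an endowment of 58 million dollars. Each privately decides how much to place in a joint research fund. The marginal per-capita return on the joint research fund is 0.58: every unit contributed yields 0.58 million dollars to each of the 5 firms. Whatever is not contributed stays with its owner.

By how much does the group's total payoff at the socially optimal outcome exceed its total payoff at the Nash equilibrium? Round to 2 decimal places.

551.00 million dollars

The private return per contributed unit is 0.58 < 1, so contributing 0 is dominant for every player. At the Nash equilibrium everyone keeps their 58, and the group total is 5 × 58 = 290.
Each contributed unit returns 2.900 to the group as a whole (0.58 to each of 5 players), which exceeds 1, so the social optimum is full contribution: group total = 2.900 × 290 = 841.00.
Efficiency loss = 841.00 − 290 = 551.00.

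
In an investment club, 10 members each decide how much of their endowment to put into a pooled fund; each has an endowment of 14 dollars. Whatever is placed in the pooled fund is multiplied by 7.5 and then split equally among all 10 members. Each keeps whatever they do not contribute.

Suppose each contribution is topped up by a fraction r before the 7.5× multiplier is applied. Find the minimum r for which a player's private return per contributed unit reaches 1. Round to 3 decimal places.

0.333

With matching at rate r, one contributed unit becomes (1 + r) in the pooled fund and returns 7.5 × (1 + r) / 10 to the contributor.
Setting this equal to 1: 1 + r = 10/7.5 = 1.3333.
So the minimum matching rate is r = 1.3333 − 1 = 0.333.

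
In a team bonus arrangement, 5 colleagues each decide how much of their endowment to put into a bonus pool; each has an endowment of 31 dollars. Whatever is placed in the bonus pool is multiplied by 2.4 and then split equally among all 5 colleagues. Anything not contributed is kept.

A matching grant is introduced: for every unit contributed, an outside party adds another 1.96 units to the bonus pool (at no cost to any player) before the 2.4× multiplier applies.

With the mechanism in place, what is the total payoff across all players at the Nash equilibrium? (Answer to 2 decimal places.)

Under the mechanism each unit contributed yields 2.4 × 2.96 / 5 = 1.4208 back to its contributor per unit of net cost, which exceeds 1, making full contribution the dominant choice for everyone.
So the Nash equilibrium is full contribution by all 5; the group earns 2.4 × 2.96 × 155 = 1101.12.

1101.12 dollars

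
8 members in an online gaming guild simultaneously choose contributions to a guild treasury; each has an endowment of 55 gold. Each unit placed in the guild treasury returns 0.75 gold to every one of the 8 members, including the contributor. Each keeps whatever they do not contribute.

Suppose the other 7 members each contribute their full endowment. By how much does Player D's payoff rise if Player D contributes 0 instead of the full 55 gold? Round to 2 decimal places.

13.75 gold

Switching from a contribution of 55 to 0 lets Player D keep an extra 55 gold, but lowers the guild treasury by 55, which costs Player D their own share of that drop: 0.75 × 55 = 41.25.
Net gain = 55 − 41.25 = 13.75. The private return per contributed unit (0.75) is below 1, so free-riding is indeed the best response regardless of what the others do.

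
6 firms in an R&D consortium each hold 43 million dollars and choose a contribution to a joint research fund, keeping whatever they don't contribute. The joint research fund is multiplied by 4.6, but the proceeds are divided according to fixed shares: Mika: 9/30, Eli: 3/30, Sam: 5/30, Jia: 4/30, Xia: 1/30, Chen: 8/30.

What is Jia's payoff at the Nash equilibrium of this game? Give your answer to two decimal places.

95.75 million dollars

A player with share s gets back 4.6·s per unit contributed, so full contribution is dominant for anyone with s > 1/4.6 = 0.2174 and zero contribution is dominant for anyone below.
Mika and Chen clear that bar, contributing 43 each; the remaining 4 contribute 0. Total contributed: 86.
Jia keeps 43 and receives 4.6 × 86 × 4/30 = 52.75 from the joint research fund, for a payoff of 95.75.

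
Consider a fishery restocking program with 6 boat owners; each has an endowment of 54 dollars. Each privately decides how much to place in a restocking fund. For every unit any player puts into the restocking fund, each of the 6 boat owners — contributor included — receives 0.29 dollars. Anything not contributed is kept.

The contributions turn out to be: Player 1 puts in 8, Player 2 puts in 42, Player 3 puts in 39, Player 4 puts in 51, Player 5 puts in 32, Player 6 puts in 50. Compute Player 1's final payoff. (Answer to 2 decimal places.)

Total contributed: 8 + 42 + 39 + 51 + 32 + 50 = 222.
Each receives 0.29 × 222 = 64.38 from the restocking fund.
Player 1 keeps 54 − 8 = 46, so Player 1's payoff is 46 + 64.38 = 110.38.

110.38 dollars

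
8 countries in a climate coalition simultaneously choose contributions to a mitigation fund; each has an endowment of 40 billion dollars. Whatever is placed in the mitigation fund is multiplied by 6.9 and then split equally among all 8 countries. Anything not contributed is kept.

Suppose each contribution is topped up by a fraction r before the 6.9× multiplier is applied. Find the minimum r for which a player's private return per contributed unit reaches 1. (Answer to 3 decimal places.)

With matching at rate r, one contributed unit becomes (1 + r) in the mitigation fund and returns 6.9 × (1 + r) / 8 to the contributor.
Setting this equal to 1: 1 + r = 8/6.9 = 1.1594.
So the minimum matching rate is r = 1.1594 − 1 = 0.159.

0.159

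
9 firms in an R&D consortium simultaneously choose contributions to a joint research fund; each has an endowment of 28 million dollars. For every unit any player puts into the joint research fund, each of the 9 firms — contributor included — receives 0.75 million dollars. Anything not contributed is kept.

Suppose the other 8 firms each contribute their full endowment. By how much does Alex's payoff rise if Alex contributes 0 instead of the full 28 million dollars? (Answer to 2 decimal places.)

Switching from a contribution of 28 to 0 lets Alex keep an extra 28 million dollars, but lowers the joint research fund by 28, which costs Alex their own share of that drop: 0.75 × 28 = 21.00.
Net gain = 28 − 21.00 = 7.00. The private return per contributed unit (0.75) is below 1, so free-riding is indeed the best response regardless of what the others do.

7.00 million dollars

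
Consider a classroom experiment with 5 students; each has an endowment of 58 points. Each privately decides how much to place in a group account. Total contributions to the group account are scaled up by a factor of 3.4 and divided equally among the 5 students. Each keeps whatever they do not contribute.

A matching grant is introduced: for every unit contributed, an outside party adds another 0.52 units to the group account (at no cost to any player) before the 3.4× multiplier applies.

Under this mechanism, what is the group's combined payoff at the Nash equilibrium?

1498.72 points

With the mechanism, a contributed unit returns 3.4 × 1.52 / 5 = 1.0336 per unit of net cost to the contributor — now above 1 — so contributing fully is weakly dominant for every player.
So the Nash equilibrium is full contribution by all 5; the group earns 3.4 × 1.52 × 290 = 1498.72.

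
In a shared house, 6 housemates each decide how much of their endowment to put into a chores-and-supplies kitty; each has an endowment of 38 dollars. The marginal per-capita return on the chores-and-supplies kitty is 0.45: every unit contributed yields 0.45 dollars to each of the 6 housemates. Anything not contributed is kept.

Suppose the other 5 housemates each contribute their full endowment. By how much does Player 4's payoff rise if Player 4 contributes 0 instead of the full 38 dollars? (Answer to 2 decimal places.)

20.90 dollars

Switching from a contribution of 38 to 0 lets Player 4 keep an extra 38 dollars, but lowers the chores-and-supplies kitty by 38, which costs Player 4 their own share of that drop: 0.45 × 38 = 17.10.
Net gain = 38 − 17.10 = 20.90. The private return per contributed unit (0.45) is below 1, so free-riding is indeed the best response regardless of what the others do.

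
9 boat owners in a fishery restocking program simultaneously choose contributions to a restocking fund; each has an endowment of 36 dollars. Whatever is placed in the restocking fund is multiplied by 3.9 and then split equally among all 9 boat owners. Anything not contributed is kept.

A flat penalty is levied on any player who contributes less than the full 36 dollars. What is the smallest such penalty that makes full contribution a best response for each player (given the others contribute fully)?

Given the others contribute fully, the best deviation is to contribute 0 (any partial contribution still incurs the fine and gives up units whose private return 0.4333 is below 1).
Deviating from 36 to 0 saves 36 dollars but forfeits the deviator's share of the drop in the restocking fund: 3.9/9 × 36 = 15.60.
So the deviation gain is 36 − 15.60 = 20.40, and the fine must be at least 20.40 dollars to wipe it out.

20.40 dollars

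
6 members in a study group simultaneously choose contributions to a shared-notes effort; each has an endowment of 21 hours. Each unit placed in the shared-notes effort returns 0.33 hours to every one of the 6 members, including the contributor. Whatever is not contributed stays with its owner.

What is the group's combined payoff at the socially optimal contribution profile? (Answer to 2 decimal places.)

Each contributed unit returns 1.980 to the group as a whole (0.33 to each of 6 players), which exceeds 1, so the social optimum is full contribution: group total = 1.980 × 126 = 249.48.

249.48 hours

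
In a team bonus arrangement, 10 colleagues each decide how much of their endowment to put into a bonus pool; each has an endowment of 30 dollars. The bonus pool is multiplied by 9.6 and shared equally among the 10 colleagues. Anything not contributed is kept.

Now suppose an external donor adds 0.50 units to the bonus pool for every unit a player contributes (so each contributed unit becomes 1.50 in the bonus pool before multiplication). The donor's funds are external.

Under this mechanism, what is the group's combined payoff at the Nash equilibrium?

4320.00 dollars

With the mechanism, a contributed unit returns 9.6 × 1.50 / 10 = 1.4400 per unit of net cost to the contributor — now above 1 — so contributing fully is weakly dominant for every player.
So the Nash equilibrium is full contribution by all 10; the group earns 9.6 × 1.50 × 300 = 4320.00.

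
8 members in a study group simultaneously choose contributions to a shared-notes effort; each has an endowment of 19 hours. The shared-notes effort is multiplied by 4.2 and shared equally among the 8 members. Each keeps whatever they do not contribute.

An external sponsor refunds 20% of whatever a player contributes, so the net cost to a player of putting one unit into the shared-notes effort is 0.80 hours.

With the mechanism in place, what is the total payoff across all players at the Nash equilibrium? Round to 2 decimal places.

152.00 hours

Even with the mechanism, each unit contributed returns only (4.2/8) / 0.80 = 0.6563 per unit of net cost, so contributing nothing is still dominant.
At the Nash equilibrium no one contributes; group total payoff = 8 × 19 = 152.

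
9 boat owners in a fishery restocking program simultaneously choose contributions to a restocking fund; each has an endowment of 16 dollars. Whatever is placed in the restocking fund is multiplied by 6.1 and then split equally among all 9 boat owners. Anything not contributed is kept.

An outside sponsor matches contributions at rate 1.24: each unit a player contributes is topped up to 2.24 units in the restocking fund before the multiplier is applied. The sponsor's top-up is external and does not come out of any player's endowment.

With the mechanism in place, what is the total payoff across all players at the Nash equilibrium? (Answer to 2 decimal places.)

1967.62 dollars

The effective private return per unit is now 6.1 × 2.24 / 9 = 1.5182 > 1, so every player's dominant strategy flips to full contribution.
So the Nash equilibrium is full contribution by all 9; the group earns 6.1 × 2.24 × 144 = 1967.62.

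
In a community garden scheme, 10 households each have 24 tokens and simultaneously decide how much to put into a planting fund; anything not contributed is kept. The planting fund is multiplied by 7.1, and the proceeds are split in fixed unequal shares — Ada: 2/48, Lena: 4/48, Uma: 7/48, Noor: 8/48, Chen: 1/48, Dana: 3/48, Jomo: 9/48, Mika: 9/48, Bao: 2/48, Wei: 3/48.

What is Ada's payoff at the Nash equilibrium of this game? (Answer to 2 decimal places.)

52.40 tokens

For player j, contributing a unit is worthwhile iff 7.1 × (j's share) ≥ 1, i.e. iff j's share is at least 0.1408.
Uma, Noor, Jomo and Mika clear that bar, contributing 24 each; the remaining 6 contribute 0. Total contributed: 96.
Ada keeps 24 and receives 7.1 × 96 × 2/48 = 28.40 from the planting fund, for a payoff of 52.40.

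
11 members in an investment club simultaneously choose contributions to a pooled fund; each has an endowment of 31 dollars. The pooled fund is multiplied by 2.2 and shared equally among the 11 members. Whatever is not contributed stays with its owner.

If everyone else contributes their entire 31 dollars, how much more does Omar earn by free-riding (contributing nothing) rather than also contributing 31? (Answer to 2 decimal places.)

Switching from a contribution of 31 to 0 lets Omar keep an extra 31 dollars, but lowers the pooled fund by 31, which costs Omar their own share of that drop: 2.2/11 × 31 = 6.20.
Net gain = 31 − 6.20 = 24.80. The private return per contributed unit (0.2000) is below 1, so free-riding is indeed the best response regardless of what the others do.

24.80 dollars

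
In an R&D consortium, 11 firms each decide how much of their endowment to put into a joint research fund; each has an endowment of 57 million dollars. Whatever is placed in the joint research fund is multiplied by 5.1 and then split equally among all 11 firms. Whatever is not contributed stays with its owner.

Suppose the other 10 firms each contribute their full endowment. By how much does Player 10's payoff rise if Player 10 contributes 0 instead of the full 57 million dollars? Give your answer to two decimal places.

Switching from a contribution of 57 to 0 lets Player 10 keep an extra 57 million dollars, but lowers the joint research fund by 57, which costs Player 10 their own share of that drop: 5.1/11 × 57 = 26.43.
Net gain = 57 − 26.43 = 30.57. The private return per contributed unit (0.4636) is below 1, so free-riding is indeed the best response regardless of what the others do.

30.57 million dollars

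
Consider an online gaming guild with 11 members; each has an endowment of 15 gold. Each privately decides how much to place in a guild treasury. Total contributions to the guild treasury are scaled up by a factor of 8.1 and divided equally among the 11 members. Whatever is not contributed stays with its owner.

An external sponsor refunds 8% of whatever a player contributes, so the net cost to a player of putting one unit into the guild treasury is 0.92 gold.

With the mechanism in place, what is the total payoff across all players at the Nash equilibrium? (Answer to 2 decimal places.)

165.00 gold

Even with the mechanism, each unit contributed returns only (8.1/11) / 0.92 = 0.8004 per unit of net cost, so contributing nothing is still dominant.
Everyone keeps their endowment and the group total is 11 × 15 = 165.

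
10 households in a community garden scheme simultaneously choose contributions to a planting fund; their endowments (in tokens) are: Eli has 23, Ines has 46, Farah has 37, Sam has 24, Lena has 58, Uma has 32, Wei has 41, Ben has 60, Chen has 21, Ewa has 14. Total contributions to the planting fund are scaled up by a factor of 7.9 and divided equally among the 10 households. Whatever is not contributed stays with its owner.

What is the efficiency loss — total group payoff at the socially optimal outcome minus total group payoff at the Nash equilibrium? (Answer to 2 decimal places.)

2456.40 tokens

The private return per contributed unit is 7.9/10 = 0.7900 < 1 for every player regardless of endowment, so the Nash equilibrium is zero contribution and the group total is Σ E_j = 23 + 46 + 37 + 24 + 58 + 32 + 41 + 60 + 21 + 14 = 356.
Each contributed unit returns 7.900 to the group, so the social optimum is full contribution by everyone: group total = 7.900 × 356 = 2812.40.
Efficiency loss = (7.900 − 1) × 356 = 2456.40.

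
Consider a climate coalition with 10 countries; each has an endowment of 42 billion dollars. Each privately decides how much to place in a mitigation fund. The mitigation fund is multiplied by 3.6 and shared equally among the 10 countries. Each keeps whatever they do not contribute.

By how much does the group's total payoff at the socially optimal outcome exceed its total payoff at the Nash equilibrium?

Each contributed unit returns 3.6/10 = 0.3600 to its contributor — below 1 — so contributing 0 is dominant for every player. At the Nash equilibrium everyone keeps their 42, and the group total is 10 × 42 = 420.
Each contributed unit returns 3.600 to the group as a whole (0.3600 to each of 10 players), which exceeds 1, so the social optimum is full contribution: group total = 3.600 × 420 = 1512.00.
Efficiency loss = 1512.00 − 420 = 1092.00.

1092.00 billion dollars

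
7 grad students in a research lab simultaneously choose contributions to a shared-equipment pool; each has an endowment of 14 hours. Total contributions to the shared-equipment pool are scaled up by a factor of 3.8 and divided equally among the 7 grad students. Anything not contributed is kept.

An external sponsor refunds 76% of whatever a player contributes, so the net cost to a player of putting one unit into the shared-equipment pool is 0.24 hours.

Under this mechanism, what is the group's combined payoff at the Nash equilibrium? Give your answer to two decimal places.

Under the mechanism each unit contributed yields (3.8/7) / 0.24 = 2.2619 back to its contributor per unit of net cost, which exceeds 1, making full contribution the dominant choice for everyone.
So the Nash equilibrium is full contribution by all 7; the group earns 7 × (14 × 0.76 + 3.8 × 14) = 446.88.

446.88 hours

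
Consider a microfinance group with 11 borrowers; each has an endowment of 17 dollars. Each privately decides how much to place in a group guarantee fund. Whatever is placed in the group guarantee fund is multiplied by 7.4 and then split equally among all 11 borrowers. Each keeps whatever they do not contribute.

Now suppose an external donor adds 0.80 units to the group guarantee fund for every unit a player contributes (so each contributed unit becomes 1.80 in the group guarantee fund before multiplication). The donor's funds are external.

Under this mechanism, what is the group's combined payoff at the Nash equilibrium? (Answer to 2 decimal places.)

The effective private return per unit is now 7.4 × 1.80 / 11 = 1.2109 > 1, so every player's dominant strategy flips to full contribution.
At the Nash equilibrium everyone contributes 17. Group total payoff = 7.4 × 1.80 × 187 = 2490.84.

2490.84 dollars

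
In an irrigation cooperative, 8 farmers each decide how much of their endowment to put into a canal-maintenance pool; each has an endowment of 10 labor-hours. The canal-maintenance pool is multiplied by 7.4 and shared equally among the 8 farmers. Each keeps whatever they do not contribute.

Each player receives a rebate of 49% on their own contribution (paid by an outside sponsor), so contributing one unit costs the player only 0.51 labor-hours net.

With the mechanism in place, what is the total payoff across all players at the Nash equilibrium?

Under the mechanism each unit contributed yields (7.4/8) / 0.51 = 1.8137 back to its contributor per unit of net cost, which exceeds 1, making full contribution the dominant choice for everyone.
So the Nash equilibrium is full contribution by all 8; the group earns 8 × (10 × 0.49 + 7.4 × 10) = 631.20.

631.20 labor-hours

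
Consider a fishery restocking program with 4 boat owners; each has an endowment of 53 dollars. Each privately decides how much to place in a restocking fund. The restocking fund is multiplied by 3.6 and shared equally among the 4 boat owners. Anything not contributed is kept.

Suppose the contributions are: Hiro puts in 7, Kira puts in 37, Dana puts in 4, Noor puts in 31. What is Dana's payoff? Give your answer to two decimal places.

120.10 dollars

Total contributed: 7 + 37 + 4 + 31 = 79.
Each receives 3.6 × 79 / 4 = 71.10 from the restocking fund.
Dana keeps 53 − 4 = 49, so Dana's payoff is 49 + 71.10 = 120.10.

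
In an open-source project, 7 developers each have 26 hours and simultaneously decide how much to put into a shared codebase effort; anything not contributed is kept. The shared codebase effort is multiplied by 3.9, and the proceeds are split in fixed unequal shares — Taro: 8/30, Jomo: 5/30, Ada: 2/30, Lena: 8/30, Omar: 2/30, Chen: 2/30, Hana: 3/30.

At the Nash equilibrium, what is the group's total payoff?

For player j, contributing a unit is worthwhile iff 3.9 × (j's share) ≥ 1, i.e. iff j's share is at least 0.2564.
The shares above 0.2564 belong to Taro and Lena, contributing 26 each; the remaining 5 contribute 0. Total contributed: 52.
The shared codebase effort pays out 3.9 × 52 = 202.80 in total (split across the unequal shares, but the aggregate is all that matters for the group sum).
The 5 free-riders keep 26 each, adding 130. Group total = 130 + 202.80 = 332.80.

332.80 hours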